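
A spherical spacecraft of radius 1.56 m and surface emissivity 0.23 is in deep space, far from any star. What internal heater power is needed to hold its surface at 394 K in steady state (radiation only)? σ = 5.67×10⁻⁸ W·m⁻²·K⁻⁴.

P = εσ·4πr²·T⁴.
4πr² = 30.58 m²; T⁴ = 2.410×10¹⁰ K⁴.
P = 0.23·5.67×10⁻⁸·30.58·2.410×10¹⁰.

P ≈ 9610 W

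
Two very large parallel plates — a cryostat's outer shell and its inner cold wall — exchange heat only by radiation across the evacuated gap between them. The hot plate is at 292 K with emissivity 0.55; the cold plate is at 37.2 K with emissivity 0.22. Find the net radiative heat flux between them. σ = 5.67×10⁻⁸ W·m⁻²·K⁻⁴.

q ≈ 76.8 W/m²

For two infinite grey parallel plates, q = σ(T₁⁴ − T₂⁴)/(1/ε₁ + 1/ε₂ − 1).
T₁⁴ − T₂⁴ = 7.270×10⁹ − 1.915×10⁶ = 7.268×10⁹ K⁴.
1/ε₁ + 1/ε₂ − 1 = 1.818 + 4.545 − 1 = 5.364.
q = 5.67×10⁻⁸ × 7.268×10⁹ / 5.364.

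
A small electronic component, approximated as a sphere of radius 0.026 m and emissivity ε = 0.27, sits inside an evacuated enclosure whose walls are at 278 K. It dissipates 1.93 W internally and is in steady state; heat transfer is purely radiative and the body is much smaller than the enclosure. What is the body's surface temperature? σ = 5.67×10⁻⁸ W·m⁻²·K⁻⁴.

For a small grey body in a large enclosure, net radiated power = εσA(T⁴ − T_w⁴).
Steady state: P = εσA(T⁴ − T_w⁴) with A = 4πr² = 0.008495 m².
T⁴ = P/(εσA) + T_w⁴ = 1.93/(0.27·5.67×10⁻⁸·0.008495) + (278)⁴
    = 1.484×10¹⁰ + 5.973×10⁹ = 2.081×10¹⁰ K⁴.

T ≈ 380 K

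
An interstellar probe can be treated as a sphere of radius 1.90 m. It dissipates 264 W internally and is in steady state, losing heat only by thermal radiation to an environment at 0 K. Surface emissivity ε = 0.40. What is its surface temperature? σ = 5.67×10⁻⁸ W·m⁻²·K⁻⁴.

T ≈ 127 K

Steady state: internal power = radiated power, P = εσA T⁴.
Radiating area A = 4πr² = 45.36 m².
T⁴ = P/(εσA) = 264/(0.40·5.67×10⁻⁸·45.36) = 2.566×10⁸ K⁴.
T = (2.566×10⁸)^(1/4).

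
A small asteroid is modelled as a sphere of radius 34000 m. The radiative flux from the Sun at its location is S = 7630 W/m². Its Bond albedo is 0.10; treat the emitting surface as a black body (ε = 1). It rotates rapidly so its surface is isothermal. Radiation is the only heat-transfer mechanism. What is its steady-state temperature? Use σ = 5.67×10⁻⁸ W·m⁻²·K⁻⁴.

At equilibrium, absorbed power = emitted power.
Absorbing cross-section = πr² = 3.632×10⁹ m²; emitting surface = 4πr² = 1.453×10¹⁰ m² (ratio 4).
(1−a)S·A_cross = εσ·A_surf·T⁴  ⇒  T⁴ = (1−a)S/(4σ).
T⁴ = 0.900·7630/(4·5.67×10⁻⁸) = 3.028×10¹⁰ K⁴.
T = (3.028×10¹⁰)^(1/4).

T ≈ 417 K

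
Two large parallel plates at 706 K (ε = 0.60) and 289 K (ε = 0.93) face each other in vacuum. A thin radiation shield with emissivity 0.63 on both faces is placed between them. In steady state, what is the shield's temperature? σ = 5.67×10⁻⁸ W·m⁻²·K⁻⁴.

T_s ≈ 575 K

In steady state the net flux on the hot side equals that on the cold side.
σ(T₁⁴−T_s⁴)/D₁ = σ(T_s⁴−T₂⁴)/D₂, with D₁ = 1/ε₁+1/ε_s−1 = 2.254, D₂ = 1/ε_s+1/ε₂−1 = 1.663.
Solve for T_s⁴: T_s⁴ = (D₂·T₁⁴ + D₁·T₂⁴)/(D₁+D₂) = 1.095×10¹¹ K⁴.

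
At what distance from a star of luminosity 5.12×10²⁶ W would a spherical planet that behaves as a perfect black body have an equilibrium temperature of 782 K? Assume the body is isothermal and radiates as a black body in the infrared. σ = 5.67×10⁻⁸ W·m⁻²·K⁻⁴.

d ≈ 2.19×10¹⁰ m

For an isothermal black-emitting sphere, (1−a)S·πr² = σ·4πr²·T⁴ ⇒ S = 4σT⁴/(1−a).
S = 4·5.67×10⁻⁸·(782)⁴/1.00 = 84810 W/m².
Flux falls as S = L/(4πd²), so d = √(L/(4πS)) = √(5.12×10²⁶/(4π·84810)).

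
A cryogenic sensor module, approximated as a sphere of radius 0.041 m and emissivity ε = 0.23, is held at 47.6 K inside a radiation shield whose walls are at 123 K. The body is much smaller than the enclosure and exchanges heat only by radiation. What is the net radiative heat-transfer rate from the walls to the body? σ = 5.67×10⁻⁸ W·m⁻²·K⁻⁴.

P_net ≈ 0.0616 W

For a small grey body in a large enclosure: P_net = εσA(T_body⁴ − T_wall⁴).
A = 4πr² = 0.02112 m²; T_body⁴ − T_wall⁴ = 5.134×10⁶ − 2.289×10⁸ = -2.238×10⁸ K⁴.
|P_net| = 0.23·5.67×10⁻⁸·0.02112·2.238×10⁸.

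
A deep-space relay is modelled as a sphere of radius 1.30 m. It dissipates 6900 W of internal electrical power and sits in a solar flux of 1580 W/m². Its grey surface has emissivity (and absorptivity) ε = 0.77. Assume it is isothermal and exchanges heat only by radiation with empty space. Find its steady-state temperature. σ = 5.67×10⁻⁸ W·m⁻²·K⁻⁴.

At steady state, absorbed solar power + internal power = radiated power.
Absorbed: α·S·A_cross = 0.77·1580·5.309 = 6459 W (cross-section πr²).
Total input = 6459 + 6900 = 13360 W.
Radiated: εσ·A_surf·T⁴ with A_surf = 4πr² = 21.24 m².
T⁴ = 13360/(0.77·5.67×10⁻⁸·21.24) = 1.441×10¹⁰ K⁴.

T ≈ 346 K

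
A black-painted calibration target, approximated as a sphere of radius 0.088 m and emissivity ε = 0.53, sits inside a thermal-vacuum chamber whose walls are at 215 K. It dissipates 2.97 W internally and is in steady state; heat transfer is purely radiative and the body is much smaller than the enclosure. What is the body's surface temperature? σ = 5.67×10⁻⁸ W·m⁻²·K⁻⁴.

T ≈ 237 K

For a small grey body in a large enclosure, net radiated power = εσA(T⁴ − T_w⁴).
Steady state: P = εσA(T⁴ − T_w⁴) with A = 4πr² = 0.09731 m².
T⁴ = P/(εσA) + T_w⁴ = 2.97/(0.53·5.67×10⁻⁸·0.09731) + (215)⁴
    = 1.016×10⁹ + 2.137×10⁹ = 3.152×10⁹ K⁴.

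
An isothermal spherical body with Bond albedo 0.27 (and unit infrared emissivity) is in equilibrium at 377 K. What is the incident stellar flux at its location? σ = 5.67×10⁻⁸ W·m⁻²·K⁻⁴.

(1−a)S·πr² = σ·4πr²·T⁴ ⇒ S = 4σT⁴/(1−a).
S = 4·5.67×10⁻⁸·2.020×10¹⁰/0.730.

S ≈ 6280 W/m²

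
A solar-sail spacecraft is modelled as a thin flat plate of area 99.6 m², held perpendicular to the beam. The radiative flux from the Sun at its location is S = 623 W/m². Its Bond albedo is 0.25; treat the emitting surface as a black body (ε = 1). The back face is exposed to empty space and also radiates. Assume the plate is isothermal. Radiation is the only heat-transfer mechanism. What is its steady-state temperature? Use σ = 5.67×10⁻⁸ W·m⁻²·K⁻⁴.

T ≈ 253 K

At equilibrium, absorbed power = emitted power.
Absorbing cross-section = A = 99.60 m²; emitting surface = 2A = 199.2 m² (ratio 2).
(1−a)S·A_cross = εσ·A_surf·T⁴  ⇒  T⁴ = (1−a)S/(2σ).
T⁴ = 0.750·623/(2·5.67×10⁻⁸) = 4.120×10⁹ K⁴.
T = (4.120×10⁹)^(1/4).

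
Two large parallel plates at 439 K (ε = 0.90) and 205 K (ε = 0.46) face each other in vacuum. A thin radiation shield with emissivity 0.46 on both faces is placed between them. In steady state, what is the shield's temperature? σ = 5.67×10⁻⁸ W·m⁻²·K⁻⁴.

T_s ≈ 389 K

In steady state the net flux on the hot side equals that on the cold side.
σ(T₁⁴−T_s⁴)/D₁ = σ(T_s⁴−T₂⁴)/D₂, with D₁ = 1/ε₁+1/ε_s−1 = 2.285, D₂ = 1/ε_s+1/ε₂−1 = 3.348.
Solve for T_s⁴: T_s⁴ = (D₂·T₁⁴ + D₁·T₂⁴)/(D₁+D₂) = 2.279×10¹⁰ K⁴.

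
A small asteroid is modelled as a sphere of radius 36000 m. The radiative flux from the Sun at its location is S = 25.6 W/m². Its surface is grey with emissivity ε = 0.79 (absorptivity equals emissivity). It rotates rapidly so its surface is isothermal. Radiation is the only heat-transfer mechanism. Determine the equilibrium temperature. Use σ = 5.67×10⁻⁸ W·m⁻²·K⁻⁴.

At equilibrium, absorbed power = emitted power.
Absorbing cross-section = πr² = 4.072×10⁹ m²; emitting surface = 4πr² = 1.629×10¹⁰ m² (ratio 4).
εS·A_cross = εσ·A_surf·T⁴  ⇒  T⁴ = S/(4σ)   (ε cancels).
T⁴ = 25.6/(4·5.67×10⁻⁸) = 1.129×10⁸ K⁴.
T = (1.129×10⁸)^(1/4).

T ≈ 103 K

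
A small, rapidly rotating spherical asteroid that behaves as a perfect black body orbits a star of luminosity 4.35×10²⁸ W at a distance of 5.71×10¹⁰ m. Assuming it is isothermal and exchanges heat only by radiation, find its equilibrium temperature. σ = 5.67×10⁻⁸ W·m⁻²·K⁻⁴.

First find the stellar flux at distance d: S = L/(4πd²) = 4.35×10²⁸/(4π·(5.71×10¹⁰)²) = 1.062×10⁶ W/m².
For an isothermal sphere, absorbed (1−a)S·πr² = emitted σ·4πr²·T⁴, so T⁴ = (1−a)S/(4σ).
T⁴ = 1.00·1.062×10⁶/(4·5.67×10⁻⁸) = 4.681×10¹² K⁴.

T ≈ 1470 K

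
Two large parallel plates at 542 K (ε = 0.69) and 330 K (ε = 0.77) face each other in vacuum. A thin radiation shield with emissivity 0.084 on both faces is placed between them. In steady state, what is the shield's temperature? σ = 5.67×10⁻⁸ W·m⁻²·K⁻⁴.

In steady state the net flux on the hot side equals that on the cold side.
σ(T₁⁴−T_s⁴)/D₁ = σ(T_s⁴−T₂⁴)/D₂, with D₁ = 1/ε₁+1/ε_s−1 = 12.35, D₂ = 1/ε_s+1/ε₂−1 = 12.20.
Solve for T_s⁴: T_s⁴ = (D₂·T₁⁴ + D₁·T₂⁴)/(D₁+D₂) = 4.885×10¹⁰ K⁴.

T_s ≈ 470 K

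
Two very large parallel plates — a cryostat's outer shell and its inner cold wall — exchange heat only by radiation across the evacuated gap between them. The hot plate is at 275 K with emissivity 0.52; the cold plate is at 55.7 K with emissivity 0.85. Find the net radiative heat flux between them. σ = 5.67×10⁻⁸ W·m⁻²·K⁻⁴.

q ≈ 154 W/m²

For two infinite grey parallel plates, q = σ(T₁⁴ − T₂⁴)/(1/ε₁ + 1/ε₂ − 1).
T₁⁴ − T₂⁴ = 5.719×10⁹ − 9.625×10⁶ = 5.710×10⁹ K⁴.
1/ε₁ + 1/ε₂ − 1 = 1.923 + 1.176 − 1 = 2.100.
q = 5.67×10⁻⁸ × 5.710×10⁹ / 2.100.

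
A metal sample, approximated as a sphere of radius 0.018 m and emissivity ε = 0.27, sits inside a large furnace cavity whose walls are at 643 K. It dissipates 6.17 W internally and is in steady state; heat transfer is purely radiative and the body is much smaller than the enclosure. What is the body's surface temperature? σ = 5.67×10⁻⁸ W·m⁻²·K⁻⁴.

For a small grey body in a large enclosure, net radiated power = εσA(T⁴ − T_w⁴).
Steady state: P = εσA(T⁴ − T_w⁴) with A = 4πr² = 0.004072 m².
T⁴ = P/(εσA) + T_w⁴ = 6.17/(0.27·5.67×10⁻⁸·0.004072) + (643)⁴
    = 9.899×10¹⁰ + 1.709×10¹¹ = 2.699×10¹¹ K⁴.

T ≈ 721 K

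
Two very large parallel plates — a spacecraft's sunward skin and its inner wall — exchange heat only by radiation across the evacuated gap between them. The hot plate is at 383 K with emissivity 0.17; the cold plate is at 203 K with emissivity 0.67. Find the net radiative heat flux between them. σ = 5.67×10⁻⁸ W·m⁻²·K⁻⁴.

For two infinite grey parallel plates, q = σ(T₁⁴ − T₂⁴)/(1/ε₁ + 1/ε₂ − 1).
T₁⁴ − T₂⁴ = 2.152×10¹⁰ − 1.698×10⁹ = 1.982×10¹⁰ K⁴.
1/ε₁ + 1/ε₂ − 1 = 5.882 + 1.493 − 1 = 6.375.
q = 5.67×10⁻⁸ × 1.982×10¹⁰ / 6.375.

q ≈ 176 W/m²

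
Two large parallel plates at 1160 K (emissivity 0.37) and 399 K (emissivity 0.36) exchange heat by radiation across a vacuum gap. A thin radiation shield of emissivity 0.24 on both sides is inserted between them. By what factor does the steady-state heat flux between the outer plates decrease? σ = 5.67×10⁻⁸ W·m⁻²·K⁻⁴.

factor ≈ 2.64

Without shield: q₀ = σΔ(T⁴)/(1/ε₁+1/ε₂−1) with denominator 4.480.
With shield the two gaps are in series; the resistances add: (1/ε₁+1/ε_s−1)+(1/ε_s+1/ε₂−1) = 5.869+5.944 = 11.81.
Heat-flux ratio q₀/q = 11.81/4.480.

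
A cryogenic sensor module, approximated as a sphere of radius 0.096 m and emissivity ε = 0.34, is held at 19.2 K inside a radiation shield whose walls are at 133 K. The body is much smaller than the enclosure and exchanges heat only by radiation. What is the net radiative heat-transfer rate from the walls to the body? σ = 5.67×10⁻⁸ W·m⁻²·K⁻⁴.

For a small grey body in a large enclosure: P_net = εσA(T_body⁴ − T_wall⁴).
A = 4πr² = 0.1158 m²; T_body⁴ − T_wall⁴ = 1.359×10⁵ − 3.129×10⁸ = -3.128×10⁸ K⁴.
|P_net| = 0.34·5.67×10⁻⁸·0.1158·3.128×10⁸.

P_net ≈ 0.698 W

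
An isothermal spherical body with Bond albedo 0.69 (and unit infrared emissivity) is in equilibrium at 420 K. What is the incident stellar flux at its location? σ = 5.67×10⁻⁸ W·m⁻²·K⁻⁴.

S ≈ 22800 W/m²

(1−a)S·πr² = σ·4πr²·T⁴ ⇒ S = 4σT⁴/(1−a).
S = 4·5.67×10⁻⁸·3.112×10¹⁰/0.310.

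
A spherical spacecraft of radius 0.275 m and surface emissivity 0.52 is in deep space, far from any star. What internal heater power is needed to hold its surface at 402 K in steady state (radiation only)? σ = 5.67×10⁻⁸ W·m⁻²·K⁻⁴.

P = εσ·4πr²·T⁴.
4πr² = 0.9503 m²; T⁴ = 2.612×10¹⁰ K⁴.
P = 0.52·5.67×10⁻⁸·0.9503·2.612×10¹⁰.

P ≈ 732 W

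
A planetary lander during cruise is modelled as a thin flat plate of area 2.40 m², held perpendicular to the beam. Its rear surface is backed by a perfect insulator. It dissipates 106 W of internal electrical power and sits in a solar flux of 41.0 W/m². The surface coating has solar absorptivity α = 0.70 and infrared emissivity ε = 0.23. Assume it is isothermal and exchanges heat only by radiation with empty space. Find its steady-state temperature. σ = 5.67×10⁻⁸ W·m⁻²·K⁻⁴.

At steady state, absorbed solar power + internal power = radiated power.
Absorbed: α·S·A_cross = 0.70·41.0·2.400 = 68.88 W (cross-section A).
Total input = 68.88 + 106 = 174.9 W.
Radiated: εσ·A_surf·T⁴ with A_surf = A = 2.400 m².
T⁴ = 174.9/(0.23·5.67×10⁻⁸·2.400) = 5.588×10⁹ K⁴.

T ≈ 273 K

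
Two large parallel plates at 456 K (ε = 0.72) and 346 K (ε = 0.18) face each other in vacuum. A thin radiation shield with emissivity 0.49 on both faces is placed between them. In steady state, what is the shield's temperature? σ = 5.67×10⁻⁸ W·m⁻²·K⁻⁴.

In steady state the net flux on the hot side equals that on the cold side.
σ(T₁⁴−T_s⁴)/D₁ = σ(T_s⁴−T₂⁴)/D₂, with D₁ = 1/ε₁+1/ε_s−1 = 2.430, D₂ = 1/ε_s+1/ε₂−1 = 6.596.
Solve for T_s⁴: T_s⁴ = (D₂·T₁⁴ + D₁·T₂⁴)/(D₁+D₂) = 3.546×10¹⁰ K⁴.

T_s ≈ 434 K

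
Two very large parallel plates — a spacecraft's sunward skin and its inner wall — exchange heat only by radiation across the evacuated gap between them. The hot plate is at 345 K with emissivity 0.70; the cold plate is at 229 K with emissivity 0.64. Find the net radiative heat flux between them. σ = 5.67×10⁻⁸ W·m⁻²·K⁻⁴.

q ≈ 325 W/m²

For two infinite grey parallel plates, q = σ(T₁⁴ − T₂⁴)/(1/ε₁ + 1/ε₂ − 1).
T₁⁴ − T₂⁴ = 1.417×10¹⁰ − 2.750×10⁹ = 1.142×10¹⁰ K⁴.
1/ε₁ + 1/ε₂ − 1 = 1.429 + 1.562 − 1 = 1.991.
q = 5.67×10⁻⁸ × 1.142×10¹⁰ / 1.991.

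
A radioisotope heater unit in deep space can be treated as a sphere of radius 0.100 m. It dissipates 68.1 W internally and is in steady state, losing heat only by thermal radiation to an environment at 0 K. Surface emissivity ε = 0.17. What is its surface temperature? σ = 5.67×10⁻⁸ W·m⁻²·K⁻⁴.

Steady state: internal power = radiated power, P = εσA T⁴.
Radiating area A = 4πr² = 0.1257 m².
T⁴ = P/(εσA) = 68.1/(0.17·5.67×10⁻⁸·0.1257) = 5.622×10¹⁰ K⁴.
T = (5.622×10¹⁰)^(1/4).

T ≈ 487 K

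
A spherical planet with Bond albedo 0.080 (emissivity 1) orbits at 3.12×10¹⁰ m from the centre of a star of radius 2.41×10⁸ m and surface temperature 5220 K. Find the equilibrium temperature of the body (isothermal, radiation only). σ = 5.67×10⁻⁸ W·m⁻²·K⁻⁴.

T ≈ 318 K

The star's surface emits σT_*⁴; at distance d the flux is S = σT_*⁴(R_*/d)².
S = 5.67×10⁻⁸·(5220)⁴·(2.41×10⁸/3.12×10¹⁰)² = 2512 W/m².
For an isothermal sphere T⁴ = (1−a)S/(4σ) = 1.019×10¹⁰ K⁴.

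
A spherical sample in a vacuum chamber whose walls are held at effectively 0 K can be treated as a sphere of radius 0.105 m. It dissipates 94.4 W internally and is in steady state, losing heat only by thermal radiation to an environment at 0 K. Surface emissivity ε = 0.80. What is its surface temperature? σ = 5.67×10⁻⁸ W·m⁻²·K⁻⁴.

T ≈ 350 K

Steady state: internal power = radiated power, P = εσA T⁴.
Radiating area A = 4πr² = 0.1385 m².
T⁴ = P/(εσA) = 94.4/(0.80·5.67×10⁻⁸·0.1385) = 1.502×10¹⁰ K⁴.
T = (1.502×10¹⁰)^(1/4).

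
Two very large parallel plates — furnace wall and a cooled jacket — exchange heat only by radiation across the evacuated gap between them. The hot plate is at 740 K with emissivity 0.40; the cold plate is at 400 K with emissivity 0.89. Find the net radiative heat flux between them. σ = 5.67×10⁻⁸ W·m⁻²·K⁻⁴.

q ≈ 5930 W/m²

For two infinite grey parallel plates, q = σ(T₁⁴ − T₂⁴)/(1/ε₁ + 1/ε₂ − 1).
T₁⁴ − T₂⁴ = 2.999×10¹¹ − 2.560×10¹⁰ = 2.743×10¹¹ K⁴.
1/ε₁ + 1/ε₂ − 1 = 2.500 + 1.124 − 1 = 2.624.
q = 5.67×10⁻⁸ × 2.743×10¹¹ / 2.624.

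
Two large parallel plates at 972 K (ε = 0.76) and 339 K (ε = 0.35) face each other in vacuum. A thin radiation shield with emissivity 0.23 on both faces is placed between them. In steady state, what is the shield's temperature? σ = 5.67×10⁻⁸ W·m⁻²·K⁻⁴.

In steady state the net flux on the hot side equals that on the cold side.
σ(T₁⁴−T_s⁴)/D₁ = σ(T_s⁴−T₂⁴)/D₂, with D₁ = 1/ε₁+1/ε_s−1 = 4.664, D₂ = 1/ε_s+1/ε₂−1 = 6.205.
Solve for T_s⁴: T_s⁴ = (D₂·T₁⁴ + D₁·T₂⁴)/(D₁+D₂) = 5.153×10¹¹ K⁴.

T_s ≈ 847 K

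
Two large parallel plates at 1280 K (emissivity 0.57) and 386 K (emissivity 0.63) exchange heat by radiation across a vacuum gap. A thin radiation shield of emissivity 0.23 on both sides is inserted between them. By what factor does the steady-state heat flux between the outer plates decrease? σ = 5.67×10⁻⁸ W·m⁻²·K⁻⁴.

factor ≈ 4.29

Without shield: q₀ = σΔ(T⁴)/(1/ε₁+1/ε₂−1) with denominator 2.342.
With shield the two gaps are in series; the resistances add: (1/ε₁+1/ε_s−1)+(1/ε_s+1/ε₂−1) = 5.102+4.935 = 10.04.
Heat-flux ratio q₀/q = 10.04/2.342.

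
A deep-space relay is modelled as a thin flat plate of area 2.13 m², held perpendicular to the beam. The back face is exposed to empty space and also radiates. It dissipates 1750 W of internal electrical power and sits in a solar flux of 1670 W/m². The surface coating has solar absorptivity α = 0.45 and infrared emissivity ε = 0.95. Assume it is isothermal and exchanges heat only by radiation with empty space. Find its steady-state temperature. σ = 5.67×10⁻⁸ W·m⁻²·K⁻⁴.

T ≈ 348 K

At steady state, absorbed solar power + internal power = radiated power.
Absorbed: α·S·A_cross = 0.45·1670·2.130 = 1601 W (cross-section A).
Total input = 1601 + 1750 = 3351 W.
Radiated: εσ·A_surf·T⁴ with A_surf = 2A = 4.260 m².
T⁴ = 3351/(0.95·5.67×10⁻⁸·4.260) = 1.460×10¹⁰ K⁴.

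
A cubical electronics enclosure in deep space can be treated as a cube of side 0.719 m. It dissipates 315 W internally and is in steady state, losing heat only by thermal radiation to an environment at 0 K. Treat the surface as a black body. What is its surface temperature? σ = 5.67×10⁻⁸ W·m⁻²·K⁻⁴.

T ≈ 206 K

Steady state: internal power = radiated power, P = εσA T⁴.
Radiating area A = 6L² = 3.102 m².
T⁴ = P/(εσA) = 315/(1.0·5.67×10⁻⁸·3.102) = 1.791×10⁹ K⁴.
T = (1.791×10⁹)^(1/4).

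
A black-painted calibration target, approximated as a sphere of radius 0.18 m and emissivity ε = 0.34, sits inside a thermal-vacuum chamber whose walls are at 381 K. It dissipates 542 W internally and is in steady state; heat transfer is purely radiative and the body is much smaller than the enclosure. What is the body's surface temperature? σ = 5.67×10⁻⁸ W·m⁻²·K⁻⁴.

For a small grey body in a large enclosure, net radiated power = εσA(T⁴ − T_w⁴).
Steady state: P = εσA(T⁴ − T_w⁴) with A = 4πr² = 0.4072 m².
T⁴ = P/(εσA) + T_w⁴ = 542/(0.34·5.67×10⁻⁸·0.4072) + (381)⁴
    = 6.905×10¹⁰ + 2.107×10¹⁰ = 9.012×10¹⁰ K⁴.

T ≈ 548 K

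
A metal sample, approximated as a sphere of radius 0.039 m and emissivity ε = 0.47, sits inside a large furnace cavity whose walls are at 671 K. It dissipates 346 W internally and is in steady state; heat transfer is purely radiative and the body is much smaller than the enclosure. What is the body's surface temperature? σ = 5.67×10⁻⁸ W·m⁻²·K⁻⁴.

T ≈ 969 K

For a small grey body in a large enclosure, net radiated power = εσA(T⁴ − T_w⁴).
Steady state: P = εσA(T⁴ − T_w⁴) with A = 4πr² = 0.01911 m².
T⁴ = P/(εσA) + T_w⁴ = 346/(0.47·5.67×10⁻⁸·0.01911) + (671)⁴
    = 6.793×10¹¹ + 2.027×10¹¹ = 8.820×10¹¹ K⁴.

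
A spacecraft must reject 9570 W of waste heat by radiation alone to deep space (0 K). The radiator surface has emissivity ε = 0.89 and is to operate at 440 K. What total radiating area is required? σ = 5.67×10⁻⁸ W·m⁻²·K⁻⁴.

P = εσA T⁴ ⇒ A = P/(εσT⁴).
T⁴ = 3.748×10¹⁰ K⁴.
A = 9570/(0.89 × 5.67×10⁻⁸ × 3.748×10¹⁰).

A ≈ 5.06 m²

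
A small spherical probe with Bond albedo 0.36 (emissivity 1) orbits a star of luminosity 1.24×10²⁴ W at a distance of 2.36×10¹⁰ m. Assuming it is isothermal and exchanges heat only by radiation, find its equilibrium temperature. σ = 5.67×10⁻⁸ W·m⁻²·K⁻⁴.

First find the stellar flux at distance d: S = L/(4πd²) = 1.24×10²⁴/(4π·(2.36×10¹⁰)²) = 177.2 W/m².
For an isothermal sphere, absorbed (1−a)S·πr² = emitted σ·4πr²·T⁴, so T⁴ = (1−a)S/(4σ).
T⁴ = 0.640·177.2/(4·5.67×10⁻⁸) = 4.999×10⁸ K⁴.

T ≈ 150 K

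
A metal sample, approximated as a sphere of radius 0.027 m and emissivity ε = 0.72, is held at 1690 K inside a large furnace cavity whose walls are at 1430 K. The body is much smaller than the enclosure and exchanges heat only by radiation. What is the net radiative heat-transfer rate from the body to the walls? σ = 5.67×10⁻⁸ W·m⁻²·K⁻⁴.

P_net ≈ 1490 W

For a small grey body in a large enclosure: P_net = εσA(T_body⁴ − T_wall⁴).
A = 4πr² = 0.009161 m²; T_body⁴ − T_wall⁴ = 8.157×10¹² − 4.182×10¹² = 3.976×10¹² K⁴.
|P_net| = 0.72·5.67×10⁻⁸·0.009161·3.976×10¹².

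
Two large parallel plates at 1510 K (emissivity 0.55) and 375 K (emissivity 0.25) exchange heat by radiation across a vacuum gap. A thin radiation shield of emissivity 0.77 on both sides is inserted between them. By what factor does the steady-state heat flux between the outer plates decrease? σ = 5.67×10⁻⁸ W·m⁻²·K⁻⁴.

factor ≈ 1.33

Without shield: q₀ = σΔ(T⁴)/(1/ε₁+1/ε₂−1) with denominator 4.818.
With shield the two gaps are in series; the resistances add: (1/ε₁+1/ε_s−1)+(1/ε_s+1/ε₂−1) = 2.117+4.299 = 6.416.
Heat-flux ratio q₀/q = 6.416/4.818.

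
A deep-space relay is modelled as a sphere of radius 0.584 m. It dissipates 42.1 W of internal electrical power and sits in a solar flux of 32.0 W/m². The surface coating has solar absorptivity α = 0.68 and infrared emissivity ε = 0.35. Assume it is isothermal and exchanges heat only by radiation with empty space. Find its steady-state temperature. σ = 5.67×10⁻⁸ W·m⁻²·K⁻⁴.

T ≈ 167 K

At steady state, absorbed solar power + internal power = radiated power.
Absorbed: α·S·A_cross = 0.68·32.0·1.071 = 23.31 W (cross-section πr²).
Total input = 23.31 + 42.1 = 65.41 W.
Radiated: εσ·A_surf·T⁴ with A_surf = 4πr² = 4.286 m².
T⁴ = 65.41/(0.35·5.67×10⁻⁸·4.286) = 7.691×10⁸ K⁴.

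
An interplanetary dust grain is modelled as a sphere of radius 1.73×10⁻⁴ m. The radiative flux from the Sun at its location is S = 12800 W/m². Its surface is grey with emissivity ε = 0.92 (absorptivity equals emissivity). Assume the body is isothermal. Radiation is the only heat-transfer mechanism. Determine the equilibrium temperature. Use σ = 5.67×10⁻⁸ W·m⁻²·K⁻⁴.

T ≈ 487 K

At equilibrium, absorbed power = emitted power.
Absorbing cross-section = πr² = 9.402×10⁻⁸ m²; emitting surface = 4πr² = 3.761×10⁻⁷ m² (ratio 4).
εS·A_cross = εσ·A_surf·T⁴  ⇒  T⁴ = S/(4σ)   (ε cancels).
T⁴ = 12800/(4·5.67×10⁻⁸) = 5.644×10¹⁰ K⁴.
T = (5.644×10¹⁰)^(1/4).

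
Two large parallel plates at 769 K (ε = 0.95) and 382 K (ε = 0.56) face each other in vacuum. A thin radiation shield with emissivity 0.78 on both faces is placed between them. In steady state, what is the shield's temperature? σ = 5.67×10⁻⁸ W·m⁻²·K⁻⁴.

In steady state the net flux on the hot side equals that on the cold side.
σ(T₁⁴−T_s⁴)/D₁ = σ(T_s⁴−T₂⁴)/D₂, with D₁ = 1/ε₁+1/ε_s−1 = 1.335, D₂ = 1/ε_s+1/ε₂−1 = 2.068.
Solve for T_s⁴: T_s⁴ = (D₂·T₁⁴ + D₁·T₂⁴)/(D₁+D₂) = 2.209×10¹¹ K⁴.

T_s ≈ 686 K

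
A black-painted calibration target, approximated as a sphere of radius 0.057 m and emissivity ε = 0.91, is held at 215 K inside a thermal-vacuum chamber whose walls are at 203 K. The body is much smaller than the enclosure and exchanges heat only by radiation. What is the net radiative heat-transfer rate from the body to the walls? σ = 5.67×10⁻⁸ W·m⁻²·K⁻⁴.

P_net ≈ 0.924 W

For a small grey body in a large enclosure: P_net = εσA(T_body⁴ − T_wall⁴).
A = 4πr² = 0.04083 m²; T_body⁴ − T_wall⁴ = 2.137×10⁹ − 1.698×10⁹ = 4.386×10⁸ K⁴.
|P_net| = 0.91·5.67×10⁻⁸·0.04083·4.386×10⁸.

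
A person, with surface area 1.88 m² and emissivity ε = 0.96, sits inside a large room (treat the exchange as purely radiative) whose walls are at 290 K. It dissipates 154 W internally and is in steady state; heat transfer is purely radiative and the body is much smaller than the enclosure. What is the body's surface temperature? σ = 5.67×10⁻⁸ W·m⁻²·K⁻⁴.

T ≈ 304 K

For a small grey body in a large enclosure, net radiated power = εσA(T⁴ − T_w⁴).
Steady state: P = εσA(T⁴ − T_w⁴) with A = 1.88 m².
T⁴ = P/(εσA) + T_w⁴ = 154/(0.96·5.67×10⁻⁸·1.880) + (290)⁴
    = 1.505×10⁹ + 7.073×10⁹ = 8.578×10⁹ K⁴.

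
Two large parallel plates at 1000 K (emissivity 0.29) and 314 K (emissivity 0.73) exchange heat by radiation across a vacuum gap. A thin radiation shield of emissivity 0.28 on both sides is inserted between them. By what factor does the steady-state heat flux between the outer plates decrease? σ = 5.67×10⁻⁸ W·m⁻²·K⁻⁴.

factor ≈ 2.61

Without shield: q₀ = σΔ(T⁴)/(1/ε₁+1/ε₂−1) with denominator 3.818.
With shield the two gaps are in series; the resistances add: (1/ε₁+1/ε_s−1)+(1/ε_s+1/ε₂−1) = 6.020+3.941 = 9.961.
Heat-flux ratio q₀/q = 9.961/3.818.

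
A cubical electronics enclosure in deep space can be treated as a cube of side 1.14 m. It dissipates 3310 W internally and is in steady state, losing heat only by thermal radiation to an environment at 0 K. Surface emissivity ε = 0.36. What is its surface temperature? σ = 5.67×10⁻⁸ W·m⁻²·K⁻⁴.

T ≈ 380 K

Steady state: internal power = radiated power, P = εσA T⁴.
Radiating area A = 6L² = 7.798 m².
T⁴ = P/(εσA) = 3310/(0.36·5.67×10⁻⁸·7.798) = 2.080×10¹⁰ K⁴.
T = (2.080×10¹⁰)^(1/4).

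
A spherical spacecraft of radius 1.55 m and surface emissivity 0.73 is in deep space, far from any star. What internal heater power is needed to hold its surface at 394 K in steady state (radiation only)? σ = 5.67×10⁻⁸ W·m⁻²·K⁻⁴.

P = εσ·4πr²·T⁴.
4πr² = 30.19 m²; T⁴ = 2.410×10¹⁰ K⁴.
P = 0.73·5.67×10⁻⁸·30.19·2.410×10¹⁰.

P ≈ 30100 W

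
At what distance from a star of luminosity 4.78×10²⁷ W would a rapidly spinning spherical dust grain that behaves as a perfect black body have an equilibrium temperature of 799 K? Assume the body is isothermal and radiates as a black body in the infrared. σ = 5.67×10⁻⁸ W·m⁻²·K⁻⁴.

For an isothermal black-emitting sphere, (1−a)S·πr² = σ·4πr²·T⁴ ⇒ S = 4σT⁴/(1−a).
S = 4·5.67×10⁻⁸·(799)⁴/1.00 = 92430 W/m².
Flux falls as S = L/(4πd²), so d = √(L/(4πS)) = √(4.78×10²⁷/(4π·92430)).

d ≈ 6.41×10¹⁰ m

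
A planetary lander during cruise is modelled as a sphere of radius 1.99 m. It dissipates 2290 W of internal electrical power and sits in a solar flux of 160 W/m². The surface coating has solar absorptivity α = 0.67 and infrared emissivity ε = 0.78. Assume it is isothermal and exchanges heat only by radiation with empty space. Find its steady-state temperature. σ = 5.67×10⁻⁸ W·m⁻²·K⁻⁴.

T ≈ 201 K

At steady state, absorbed solar power + internal power = radiated power.
Absorbed: α·S·A_cross = 0.67·160·12.44 = 1334 W (cross-section πr²).
Total input = 1334 + 2290 = 3624 W.
Radiated: εσ·A_surf·T⁴ with A_surf = 4πr² = 49.76 m².
T⁴ = 3624/(0.78·5.67×10⁻⁸·49.76) = 1.646×10⁹ K⁴.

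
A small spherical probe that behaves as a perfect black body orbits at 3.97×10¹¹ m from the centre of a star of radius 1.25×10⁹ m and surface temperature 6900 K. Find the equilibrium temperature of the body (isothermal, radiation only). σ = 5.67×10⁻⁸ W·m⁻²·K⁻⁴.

The star's surface emits σT_*⁴; at distance d the flux is S = σT_*⁴(R_*/d)².
S = 5.67×10⁻⁸·(6900)⁴·(1.25×10⁹/3.97×10¹¹)² = 1274 W/m².
For an isothermal sphere T⁴ = (1−a)S/(4σ) = 5.618×10⁹ K⁴.

T ≈ 274 K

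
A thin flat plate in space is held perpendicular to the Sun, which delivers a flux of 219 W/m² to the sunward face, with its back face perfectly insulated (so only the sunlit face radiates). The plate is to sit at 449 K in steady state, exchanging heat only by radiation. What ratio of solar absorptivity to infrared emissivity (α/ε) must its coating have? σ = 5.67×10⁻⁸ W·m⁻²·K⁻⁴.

α/ε ≈ 10.5

Balance: αS·A = εσ·1A·T⁴ ⇒ α/ε = σT⁴/S.
α/ε = 5.67×10⁻⁸·(449)⁴/219 = 5.67×10⁻⁸·4.064×10¹⁰/219.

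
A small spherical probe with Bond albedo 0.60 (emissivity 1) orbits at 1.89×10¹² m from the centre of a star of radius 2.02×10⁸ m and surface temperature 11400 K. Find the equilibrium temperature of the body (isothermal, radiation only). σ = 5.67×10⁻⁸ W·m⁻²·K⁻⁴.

The star's surface emits σT_*⁴; at distance d the flux is S = σT_*⁴(R_*/d)².
S = 5.67×10⁻⁸·(11400)⁴·(2.02×10⁸/1.89×10¹²)² = 10.94 W/m².
For an isothermal sphere T⁴ = (1−a)S/(4σ) = 1.929×10⁷ K⁴.

T ≈ 66.3 K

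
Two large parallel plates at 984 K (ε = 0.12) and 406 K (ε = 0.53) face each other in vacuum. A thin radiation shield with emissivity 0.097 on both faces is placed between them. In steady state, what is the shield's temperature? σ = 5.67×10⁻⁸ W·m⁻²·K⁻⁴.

T_s ≈ 785 K

In steady state the net flux on the hot side equals that on the cold side.
σ(T₁⁴−T_s⁴)/D₁ = σ(T_s⁴−T₂⁴)/D₂, with D₁ = 1/ε₁+1/ε_s−1 = 17.64, D₂ = 1/ε_s+1/ε₂−1 = 11.20.
Solve for T_s⁴: T_s⁴ = (D₂·T₁⁴ + D₁·T₂⁴)/(D₁+D₂) = 3.806×10¹¹ K⁴.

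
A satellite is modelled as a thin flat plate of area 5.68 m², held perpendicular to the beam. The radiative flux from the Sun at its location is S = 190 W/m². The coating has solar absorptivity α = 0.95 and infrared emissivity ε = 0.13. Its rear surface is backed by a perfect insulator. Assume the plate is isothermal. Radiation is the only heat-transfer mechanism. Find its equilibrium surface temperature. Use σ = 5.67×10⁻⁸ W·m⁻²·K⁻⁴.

T ≈ 396 K

At equilibrium, absorbed power = emitted power.
Absorbing cross-section = A = 5.680 m²; emitting surface = A = 5.680 m² (ratio 1).
αS·A_cross = εσ·A_surf·T⁴  ⇒  T⁴ = αS/(ε·1σ).
T⁴ = 0.950·190/(0.13·1·5.67×10⁻⁸) = 2.449×10¹⁰ K⁴.
T = (2.449×10¹⁰)^(1/4).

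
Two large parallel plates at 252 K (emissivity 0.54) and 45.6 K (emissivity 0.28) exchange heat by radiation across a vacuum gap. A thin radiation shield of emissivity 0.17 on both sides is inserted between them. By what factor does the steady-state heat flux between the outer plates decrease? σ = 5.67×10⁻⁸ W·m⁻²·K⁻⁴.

factor ≈ 3.43

Without shield: q₀ = σΔ(T⁴)/(1/ε₁+1/ε₂−1) with denominator 4.423.
With shield the two gaps are in series; the resistances add: (1/ε₁+1/ε_s−1)+(1/ε_s+1/ε₂−1) = 6.734+8.454 = 15.19.
Heat-flux ratio q₀/q = 15.19/4.423.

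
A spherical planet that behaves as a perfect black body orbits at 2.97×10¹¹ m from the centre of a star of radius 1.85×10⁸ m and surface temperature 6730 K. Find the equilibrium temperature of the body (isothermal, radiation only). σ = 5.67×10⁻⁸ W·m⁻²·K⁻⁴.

The star's surface emits σT_*⁴; at distance d the flux is S = σT_*⁴(R_*/d)².
S = 5.67×10⁻⁸·(6730)⁴·(1.85×10⁸/2.97×10¹¹)² = 45.13 W/m².
For an isothermal sphere T⁴ = (1−a)S/(4σ) = 1.990×10⁸ K⁴.

T ≈ 119 K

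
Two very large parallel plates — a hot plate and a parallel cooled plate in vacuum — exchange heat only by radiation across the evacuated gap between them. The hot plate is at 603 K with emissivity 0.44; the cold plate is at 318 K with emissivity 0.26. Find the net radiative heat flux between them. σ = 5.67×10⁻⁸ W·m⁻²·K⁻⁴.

For two infinite grey parallel plates, q = σ(T₁⁴ − T₂⁴)/(1/ε₁ + 1/ε₂ − 1).
T₁⁴ − T₂⁴ = 1.322×10¹¹ − 1.023×10¹⁰ = 1.220×10¹¹ K⁴.
1/ε₁ + 1/ε₂ − 1 = 2.273 + 3.846 − 1 = 5.119.
q = 5.67×10⁻⁸ × 1.220×10¹¹ / 5.119.

q ≈ 1350 W/m²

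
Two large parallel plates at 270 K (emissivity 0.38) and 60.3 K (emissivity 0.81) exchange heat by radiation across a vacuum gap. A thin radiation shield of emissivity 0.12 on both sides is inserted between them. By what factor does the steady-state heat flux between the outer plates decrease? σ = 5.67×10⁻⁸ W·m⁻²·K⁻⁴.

factor ≈ 6.47

Without shield: q₀ = σΔ(T⁴)/(1/ε₁+1/ε₂−1) with denominator 2.866.
With shield the two gaps are in series; the resistances add: (1/ε₁+1/ε_s−1)+(1/ε_s+1/ε₂−1) = 9.965+8.568 = 18.53.
Heat-flux ratio q₀/q = 18.53/2.866.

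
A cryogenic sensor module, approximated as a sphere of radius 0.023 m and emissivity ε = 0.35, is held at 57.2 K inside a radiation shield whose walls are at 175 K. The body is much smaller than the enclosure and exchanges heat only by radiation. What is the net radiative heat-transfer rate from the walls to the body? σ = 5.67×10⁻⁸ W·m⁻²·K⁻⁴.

For a small grey body in a large enclosure: P_net = εσA(T_body⁴ − T_wall⁴).
A = 4πr² = 0.006648 m²; T_body⁴ − T_wall⁴ = 1.070×10⁷ − 9.379×10⁸ = -9.272×10⁸ K⁴.
|P_net| = 0.35·5.67×10⁻⁸·0.006648·9.272×10⁸.

P_net ≈ 0.122 W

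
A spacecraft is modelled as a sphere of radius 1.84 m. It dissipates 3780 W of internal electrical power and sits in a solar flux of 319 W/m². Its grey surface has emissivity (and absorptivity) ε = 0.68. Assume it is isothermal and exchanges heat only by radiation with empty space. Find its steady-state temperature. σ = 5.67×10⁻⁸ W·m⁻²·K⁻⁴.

At steady state, absorbed solar power + internal power = radiated power.
Absorbed: α·S·A_cross = 0.68·319·10.64 = 2307 W (cross-section πr²).
Total input = 2307 + 3780 = 6087 W.
Radiated: εσ·A_surf·T⁴ with A_surf = 4πr² = 42.54 m².
T⁴ = 6087/(0.68·5.67×10⁻⁸·42.54) = 3.711×10⁹ K⁴.

T ≈ 247 K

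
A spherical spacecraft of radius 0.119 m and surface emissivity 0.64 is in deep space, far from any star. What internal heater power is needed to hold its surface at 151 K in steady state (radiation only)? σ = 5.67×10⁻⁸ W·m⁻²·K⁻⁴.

P = εσ·4πr²·T⁴.
4πr² = 0.1780 m²; T⁴ = 5.199×10⁸ K⁴.
P = 0.64·5.67×10⁻⁸·0.1780·5.199×10⁸.

P ≈ 3.36 W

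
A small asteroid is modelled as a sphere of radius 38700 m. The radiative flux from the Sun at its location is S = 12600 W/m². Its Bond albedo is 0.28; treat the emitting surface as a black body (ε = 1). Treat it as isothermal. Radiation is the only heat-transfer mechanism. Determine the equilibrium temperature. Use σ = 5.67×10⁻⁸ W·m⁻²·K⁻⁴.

T ≈ 447 K

At equilibrium, absorbed power = emitted power.
Absorbing cross-section = πr² = 4.705×10⁹ m²; emitting surface = 4πr² = 1.882×10¹⁰ m² (ratio 4).
(1−a)S·A_cross = εσ·A_surf·T⁴  ⇒  T⁴ = (1−a)S/(4σ).
T⁴ = 0.720·12600/(4·5.67×10⁻⁸) = 4.000×10¹⁰ K⁴.
T = (4.000×10¹⁰)^(1/4).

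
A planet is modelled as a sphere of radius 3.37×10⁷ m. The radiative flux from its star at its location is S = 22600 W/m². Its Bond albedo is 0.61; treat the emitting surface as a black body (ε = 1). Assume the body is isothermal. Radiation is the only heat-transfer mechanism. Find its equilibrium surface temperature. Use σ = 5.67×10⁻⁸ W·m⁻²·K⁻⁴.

At equilibrium, absorbed power = emitted power.
Absorbing cross-section = πr² = 3.568×10¹⁵ m²; emitting surface = 4πr² = 1.427×10¹⁶ m² (ratio 4).
(1−a)S·A_cross = εσ·A_surf·T⁴  ⇒  T⁴ = (1−a)S/(4σ).
T⁴ = 0.390·22600/(4·5.67×10⁻⁸) = 3.886×10¹⁰ K⁴.
T = (3.886×10¹⁰)^(1/4).

T ≈ 444 K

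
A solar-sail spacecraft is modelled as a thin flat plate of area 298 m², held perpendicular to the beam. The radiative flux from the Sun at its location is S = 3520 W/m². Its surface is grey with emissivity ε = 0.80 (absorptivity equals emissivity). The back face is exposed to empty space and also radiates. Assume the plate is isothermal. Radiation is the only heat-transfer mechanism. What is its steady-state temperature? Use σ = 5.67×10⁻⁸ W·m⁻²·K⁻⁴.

At equilibrium, absorbed power = emitted power.
Absorbing cross-section = A = 298.0 m²; emitting surface = 2A = 596.0 m² (ratio 2).
εS·A_cross = εσ·A_surf·T⁴  ⇒  T⁴ = S/(2σ)   (ε cancels).
T⁴ = 3520/(2·5.67×10⁻⁸) = 3.104×10¹⁰ K⁴.
T = (3.104×10¹⁰)^(1/4).

T ≈ 420 K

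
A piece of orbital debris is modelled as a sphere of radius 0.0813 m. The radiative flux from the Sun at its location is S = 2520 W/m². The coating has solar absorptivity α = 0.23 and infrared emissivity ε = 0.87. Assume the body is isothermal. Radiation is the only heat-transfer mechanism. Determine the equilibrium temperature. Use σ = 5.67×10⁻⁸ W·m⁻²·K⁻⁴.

T ≈ 233 K

At equilibrium, absorbed power = emitted power.
Absorbing cross-section = πr² = 0.02076 m²; emitting surface = 4πr² = 0.08306 m² (ratio 4).
αS·A_cross = εσ·A_surf·T⁴  ⇒  T⁴ = αS/(ε·4σ).
T⁴ = 0.230·2520/(0.87·4·5.67×10⁻⁸) = 2.937×10⁹ K⁴.
T = (2.937×10⁹)^(1/4).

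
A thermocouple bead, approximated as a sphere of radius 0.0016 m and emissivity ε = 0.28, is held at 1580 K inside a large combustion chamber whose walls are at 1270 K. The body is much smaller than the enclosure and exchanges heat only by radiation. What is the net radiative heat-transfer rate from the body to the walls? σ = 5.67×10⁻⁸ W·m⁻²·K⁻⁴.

P_net ≈ 1.85 W

For a small grey body in a large enclosure: P_net = εσA(T_body⁴ − T_wall⁴).
A = 4πr² = 3.217×10⁻⁵ m²; T_body⁴ − T_wall⁴ = 6.232×10¹² − 2.601×10¹² = 3.631×10¹² K⁴.
|P_net| = 0.28·5.67×10⁻⁸·3.217×10⁻⁵·3.631×10¹².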